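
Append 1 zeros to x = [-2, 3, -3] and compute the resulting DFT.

Original 3-point DFT: [-2, -2.0000-5.1962i, -2.0000+5.1962i]
Zero-padded 4-point DFT provides frequency interpolation.

DFT_4([x, 0, ...]) = [-2, 1-3i, -8, 1+3i]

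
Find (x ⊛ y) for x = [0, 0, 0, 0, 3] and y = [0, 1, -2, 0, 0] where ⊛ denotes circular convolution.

(x ⊛ y)[n] = Σ(m=0 to 4) x[m] · y[(n-m) mod 5]

Computing each output sample:
(x ⊛ y)[0] = 3
(x ⊛ y)[1] = -6
(x ⊛ y)[2] = 0
(x ⊛ y)[3] = 0
(x ⊛ y)[4] = 0

x ⊛ y = [3, -6, 0, 0, 0]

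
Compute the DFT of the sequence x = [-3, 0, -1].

X[k] = Σ(n=0 to 2) x[n] · ω_3^(nk)
where ω_3 = e^(-2πi/3)

Computing each X[k]:
X[0] = -4
X[1] = -2.5000-0.8660i
X[2] = -2.5000+0.8660i

X = [-4, -2.5000-0.8660i, -2.5000+0.8660i]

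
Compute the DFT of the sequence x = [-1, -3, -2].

X[k] = Σ(n=0 to 2) x[n] · ω_3^(nk)
where ω_3 = e^(-2πi/3)

Computing each X[k]:
X[0] = -6
X[1] = 1.5000+0.8660i
X[2] = 1.5000-0.8660i

X = [-6, 1.5000+0.8660i, 1.5000-0.8660i]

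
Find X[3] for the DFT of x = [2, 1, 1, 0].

X[3] = Σ(n=0 to 3) x[n] · ω_4^(3n) where ω_4 = e^(-2πi/4)
= (2)·ω_4^0 + (1)·ω_4^3 + (1)·ω_4^6 + (0)·ω_4^9

X[3] = 1+1i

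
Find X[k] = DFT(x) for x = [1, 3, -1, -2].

X[k] = Σ(n=0 to 3) x[n] · ω_4^(nk)
where ω_4 = e^(-2πi/4)

Computing each X[k]:
X[0] = 1
X[1] = 2-5i
X[2] = -1
X[3] = 2+5i

X = [1, 2-5i, -1, 2+5i]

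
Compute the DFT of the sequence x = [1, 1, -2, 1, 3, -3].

X[k] = Σ(n=0 to 5) x[n] · ω_6^(nk)
where ω_6 = e^(-2πi/6)

Computing each X[k]:
X[0] = 1
X[1] = -1.5000+0.8660i
X[2] = 2.5000-7.7942i
X[3] = 3
X[4] = 2.5000+7.7942i
X[5] = -1.5000-0.8660i

X = [1, -1.5000+0.8660i, 2.5000-7.7942i, 3, 2.5000+7.7942i, -1.5000-0.8660i]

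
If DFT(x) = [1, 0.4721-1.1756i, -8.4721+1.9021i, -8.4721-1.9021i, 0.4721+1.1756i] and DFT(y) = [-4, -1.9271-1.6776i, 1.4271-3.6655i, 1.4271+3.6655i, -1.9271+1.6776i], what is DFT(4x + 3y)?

By linearity: DFT(4x + 3y) = 4·DFT(x) + 3·DFT(y)
= 4·[1, 0.4721-1.1756i, -8.4721+1.9021i, -8.4721-1.9021i, 0.4721+1.1756i] + 3·[-4, -1.9271-1.6776i, 1.4271-3.6655i, 1.4271+3.6655i, -1.9271+1.6776i]

Computing element-wise:
Z[0] = 4·(1) + 3·(-4) = -8
Z[1] = 4·(0.4721-1.1756i) + 3·(-1.9271-1.6776i) = -3.8929-9.7352i
Z[2] = 4·(-8.4721+1.9021i) + 3·(1.4271-3.6655i) = -29.6071-3.3881i
Z[3] = 4·(-8.4721-1.9021i) + 3·(1.4271+3.6655i) = -29.6071+3.3881i
Z[4] = 4·(0.4721+1.1756i) + 3·(-1.9271+1.6776i) = -3.8929+9.7352i

DFT(4x + 3y) = 4·X + 3·Y = [-8, -3.8929-9.7352i, -29.6071-3.3881i, -29.6071+3.3881i, -3.8929+9.7352i]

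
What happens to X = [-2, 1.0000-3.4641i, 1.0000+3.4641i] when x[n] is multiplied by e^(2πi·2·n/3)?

Modulation property: DFT(ω_3^(-2n)·x[n]) = X[(k-2) mod 3], so circularly shift X by 2 positions.

X[k-2] = [1.0000-3.4641i, 1.0000+3.4641i, -2]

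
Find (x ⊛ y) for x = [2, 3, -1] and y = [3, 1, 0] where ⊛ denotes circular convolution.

(x ⊛ y)[n] = Σ(m=0 to 2) x[m] · y[(n-m) mod 3]

Computing each output sample:
(x ⊛ y)[0] = 5
(x ⊛ y)[1] = 11
(x ⊛ y)[2] = 0

x ⊛ y = [5, 11, 0]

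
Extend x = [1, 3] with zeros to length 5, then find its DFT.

Original 2-point DFT: [4, -2]
Zero-padded 5-point DFT provides frequency interpolation.

DFT_5([x, 0, ...]) = [4, 1.9271-2.8532i, -1.4271-1.7634i, -1.4271+1.7634i, 1.9271+2.8532i]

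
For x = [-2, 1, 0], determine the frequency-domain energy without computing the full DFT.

Parseval: Σ|x[n]|² = (1/N)Σ|X[k]|², so Σ|X[k]|² = N·Σ|x[n]|² = 3·5.0000

Σ|X[k]|² = N·Σ|x[n]|² = 3·5.0000 = 15.0000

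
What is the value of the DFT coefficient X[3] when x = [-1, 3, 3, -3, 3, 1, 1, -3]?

X[3] = Σ(n=0 to 7) x[n] · ω_8^(3n) where ω_8 = e^(-2πi/8)
= (-1)·ω_8^0 + (3)·ω_8^3 + (3)·ω_8^6 + (-3)·ω_8^9 + (3)·ω_8^12 + (1)·ω_8^15 + (1)·ω_8^18 + (-3)·ω_8^21

X[3] = -5.4142+0.5858i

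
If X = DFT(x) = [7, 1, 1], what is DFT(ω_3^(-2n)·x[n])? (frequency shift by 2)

Modulation property: DFT(ω_3^(-2n)·x[n]) = X[(k-2) mod 3], so circularly shift X by 2 positions.

X[k-2] = [1, 1, 7]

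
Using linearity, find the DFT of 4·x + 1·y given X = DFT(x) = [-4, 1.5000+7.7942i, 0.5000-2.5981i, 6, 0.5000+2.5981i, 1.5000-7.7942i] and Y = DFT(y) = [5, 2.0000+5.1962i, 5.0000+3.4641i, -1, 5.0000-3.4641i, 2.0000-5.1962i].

By linearity: DFT(4x + 1y) = 4·DFT(x) + 1·DFT(y)
= 4·[-4, 1.5000+7.7942i, 0.5000-2.5981i, 6, 0.5000+2.5981i, 1.5000-7.7942i] + 1·[5, 2.0000+5.1962i, 5.0000+3.4641i, -1, 5.0000-3.4641i, 2.0000-5.1962i]

Computing element-wise:
Z[0] = 4·(-4) + 1·(5) = -11
Z[1] = 4·(1.5000+7.7942i) + 1·(2.0000+5.1962i) = 8.0000+36.3730i
Z[2] = 4·(0.5000-2.5981i) + 1·(5.0000+3.4641i) = 7.0000-6.9283i
Z[3] = 4·(6) + 1·(-1) = 23
Z[4] = 4·(0.5000+2.5981i) + 1·(5.0000-3.4641i) = 7.0000+6.9283i
Z[5] = 4·(1.5000-7.7942i) + 1·(2.0000-5.1962i) = 8.0000-36.3730i

DFT(4x + 1y) = 4·X + 1·Y = [-11, 8.0000+36.3730i, 7.0000-6.9283i, 23, 7.0000+6.9283i, 8.0000-36.3730i]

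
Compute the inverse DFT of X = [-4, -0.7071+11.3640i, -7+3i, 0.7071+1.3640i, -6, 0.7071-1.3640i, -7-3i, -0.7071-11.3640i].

x[n] = (1/8) Σ(k=0 to 7) X[k] · e^(2πikn/8)

Computing each x[n]:
x[0] = -3
x[1] = -3
x[2] = -2
x[3] = -1
x[4] = -3
x[5] = 2
x[6] = 3
x[7] = 3

x = [-3, -3, -2, -1, -3, 2, 3, 3]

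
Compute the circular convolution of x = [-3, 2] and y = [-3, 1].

(x ⊛ y)[n] = Σ(m=0 to 1) x[m] · y[(n-m) mod 2]

Computing each output sample:
(x ⊛ y)[0] = 11
(x ⊛ y)[1] = -9

x ⊛ y = [11, -9]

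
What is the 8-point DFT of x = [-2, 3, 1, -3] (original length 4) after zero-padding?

Original 4-point DFT: [-1, -3-6i, -1, -3+6i]
Zero-padded 8-point DFT provides frequency interpolation.

DFT_8([x, 0, ...]) = [-1, 2.2426-1.0000i, -3-6i, -6.2426+1.0000i, -1, -6.2426-1.0000i, -3+6i, 2.2426+1.0000i]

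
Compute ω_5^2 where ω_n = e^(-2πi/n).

ω_5^2 = e^(-2πi·2/5)
= cos(-2π·2/5) + i·sin(-2π·2/5)
= cos(-4π/5) + i·sin(-4π/5)

ω_5^2 = cos(-4π/5) + i·sin(-4π/5) = -0.8090-0.5878i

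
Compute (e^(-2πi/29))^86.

Since ω_29^29 = 1, powers reduce modulo 29.
86 mod 29 = 28
So ω_29^86 = ω_29^28 = e^(-2πi·28/29)

ω_29^86 = ω_29^28 = 0.9766+0.2150i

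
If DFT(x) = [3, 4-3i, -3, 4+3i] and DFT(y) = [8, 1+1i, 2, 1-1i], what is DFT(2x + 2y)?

By linearity: DFT(2x + 2y) = 2·DFT(x) + 2·DFT(y)
= 2·[3, 4-3i, -3, 4+3i] + 2·[8, 1+1i, 2, 1-1i]

Computing element-wise:
Z[0] = 2·(3) + 2·(8) = 22
Z[1] = 2·(4-3i) + 2·(1+1i) = 10-4i
Z[2] = 2·(-3) + 2·(2) = -2
Z[3] = 2·(4+3i) + 2·(1-1i) = 10+4i

DFT(2x + 2y) = 2·X + 2·Y = [22, 10-4i, -2, 10+4i]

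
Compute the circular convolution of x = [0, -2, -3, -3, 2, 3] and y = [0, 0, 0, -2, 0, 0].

(x ⊛ y)[n] = Σ(m=0 to 5) x[m] · y[(n-m) mod 6]

Computing each output sample:
(x ⊛ y)[0] = 6
(x ⊛ y)[1] = -4
(x ⊛ y)[2] = -6
(x ⊛ y)[3] = 0
(x ⊛ y)[4] = 4
(x ⊛ y)[5] = 6

x ⊛ y = [6, -4, -6, 0, 4, 6]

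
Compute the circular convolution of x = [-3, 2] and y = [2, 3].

(x ⊛ y)[n] = Σ(m=0 to 1) x[m] · y[(n-m) mod 2]

Computing each output sample:
(x ⊛ y)[0] = 0
(x ⊛ y)[1] = -5

x ⊛ y = [0, -5]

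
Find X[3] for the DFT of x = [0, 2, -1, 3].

X[3] = Σ(n=0 to 3) x[n] · ω_4^(3n) where ω_4 = e^(-2πi/4)
= (0)·ω_4^0 + (2)·ω_4^3 + (-1)·ω_4^6 + (3)·ω_4^9

X[3] = 1-1i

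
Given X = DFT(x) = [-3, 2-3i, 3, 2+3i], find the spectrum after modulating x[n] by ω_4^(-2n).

Modulation property: DFT(ω_4^(-2n)·x[n]) = X[(k-2) mod 4], so circularly shift X by 2 positions.

X[k-2] = [3, 2+3i, -3, 2-3i]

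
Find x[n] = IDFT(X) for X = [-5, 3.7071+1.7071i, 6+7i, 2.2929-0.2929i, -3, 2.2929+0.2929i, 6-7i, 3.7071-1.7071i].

x[n] = (1/8) Σ(k=0 to 7) X[k] · e^(2πikn/8)

Computing each x[n]:
x[0] = 2
x[1] = -2
x[2] = -3
x[3] = 1
x[4] = -1
x[5] = -2
x[6] = -2
x[7] = 2

x = [2, -2, -3, 1, -1, -2, -2, 2]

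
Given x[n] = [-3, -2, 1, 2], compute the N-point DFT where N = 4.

X[k] = Σ(n=0 to 3) x[n] · ω_4^(nk)
where ω_4 = e^(-2πi/4)

Computing each X[k]:
X[0] = -2
X[1] = -4+4i
X[2] = -2
X[3] = -4-4i

X = [-2, -4+4i, -2, -4-4i]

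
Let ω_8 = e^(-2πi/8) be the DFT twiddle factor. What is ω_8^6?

ω_8^6 = e^(-2πi·6/8)
= cos(-2π·6/8) + i·sin(-2π·6/8)
= cos(-12π/8) + i·sin(-12π/8)

ω_8^6 = cos(-12π/8) + i·sin(-12π/8) = 1i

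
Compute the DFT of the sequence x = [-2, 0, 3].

X[k] = Σ(n=0 to 2) x[n] · ω_3^(nk)
where ω_3 = e^(-2πi/3)

Computing each X[k]:
X[0] = 1
X[1] = -3.5000+2.5981i
X[2] = -3.5000-2.5981i

X = [1, -3.5000+2.5981i, -3.5000-2.5981i]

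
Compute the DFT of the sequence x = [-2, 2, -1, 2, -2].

X[k] = Σ(n=0 to 4) x[n] · ω_5^(nk)
where ω_5 = e^(-2πi/5)

Computing each X[k]:
X[0] = -1
X[1] = -2.8090-2.0409i
X[2] = -1.6910-5.2043i
X[3] = -1.6910+5.2043i
X[4] = -2.8090+2.0409i

X = [-1, -2.8090-2.0409i, -1.6910-5.2043i, -1.6910+5.2043i, -2.8090+2.0409i]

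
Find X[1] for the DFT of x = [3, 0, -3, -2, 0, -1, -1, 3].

X[1] = Σ(n=0 to 7) x[n] · ω_8^(1n) where ω_8 = e^(-2πi/8)
= (3)·ω_8^0 + (0)·ω_8^1 + (-3)·ω_8^2 + (-2)·ω_8^3 + (0)·ω_8^4 + (-1)·ω_8^5 + (-1)·ω_8^6 + (3)·ω_8^7

X[1] = 7.2426+4.8284i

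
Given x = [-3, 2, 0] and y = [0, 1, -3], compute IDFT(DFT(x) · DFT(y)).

(x ⊛ y)[n] = Σ(m=0 to 2) x[m] · y[(n-m) mod 3]

Computing each output sample:
(x ⊛ y)[0] = -6
(x ⊛ y)[1] = -3
(x ⊛ y)[2] = 11

x ⊛ y = [-6, -3, 11]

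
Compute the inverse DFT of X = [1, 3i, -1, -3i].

x[n] = (1/4) Σ(k=0 to 3) X[k] · e^(2πikn/4)

Computing each x[n]:
x[0] = 0
x[1] = -1
x[2] = 0
x[3] = 2

x = [0, -1, 0, 2]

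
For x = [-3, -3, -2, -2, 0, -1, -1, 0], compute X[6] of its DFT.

X[6] = Σ(n=0 to 7) x[n] · ω_8^(6n) where ω_8 = e^(-2πi/8)
= (-3)·ω_8^0 + (-3)·ω_8^6 + (-2)·ω_8^12 + (-2)·ω_8^18 + (0)·ω_8^24 + (-1)·ω_8^30 + (-1)·ω_8^36 + (0)·ω_8^42

X[6] = -2i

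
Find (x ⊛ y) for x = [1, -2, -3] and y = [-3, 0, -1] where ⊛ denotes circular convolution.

(x ⊛ y)[n] = Σ(m=0 to 2) x[m] · y[(n-m) mod 3]

Computing each output sample:
(x ⊛ y)[0] = -1
(x ⊛ y)[1] = 9
(x ⊛ y)[2] = 8

x ⊛ y = [-1, 9, 8]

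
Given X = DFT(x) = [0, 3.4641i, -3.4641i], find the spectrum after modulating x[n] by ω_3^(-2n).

Modulation property: DFT(ω_3^(-2n)·x[n]) = X[(k-2) mod 3], so circularly shift X by 2 positions.

X[k-2] = [3.4641i, -3.4641i, 0]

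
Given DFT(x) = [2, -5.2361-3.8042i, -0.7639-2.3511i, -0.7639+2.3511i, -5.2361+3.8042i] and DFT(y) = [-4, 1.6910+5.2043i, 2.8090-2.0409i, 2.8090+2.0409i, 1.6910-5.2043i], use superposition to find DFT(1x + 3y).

By linearity: DFT(1x + 3y) = 1·DFT(x) + 3·DFT(y)
= 1·[2, -5.2361-3.8042i, -0.7639-2.3511i, -0.7639+2.3511i, -5.2361+3.8042i] + 3·[-4, 1.6910+5.2043i, 2.8090-2.0409i, 2.8090+2.0409i, 1.6910-5.2043i]

Computing element-wise:
Z[0] = 1·(2) + 3·(-4) = -10
Z[1] = 1·(-5.2361-3.8042i) + 3·(1.6910+5.2043i) = -0.1631+11.8087i
Z[2] = 1·(-0.7639-2.3511i) + 3·(2.8090-2.0409i) = 7.6631-8.4738i
Z[3] = 1·(-0.7639+2.3511i) + 3·(2.8090+2.0409i) = 7.6631+8.4738i
Z[4] = 1·(-5.2361+3.8042i) + 3·(1.6910-5.2043i) = -0.1631-11.8087i

DFT(1x + 3y) = 1·X + 3·Y = [-10, -0.1631+11.8087i, 7.6631-8.4738i, 7.6631+8.4738i, -0.1631-11.8087i]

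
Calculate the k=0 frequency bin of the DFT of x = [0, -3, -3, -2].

X[0] = Σ(n=0 to 3) x[n] · ω_4^0 = Σ x[n]
= (0) + (-3) + (-3) + (-2)

X[0] = -8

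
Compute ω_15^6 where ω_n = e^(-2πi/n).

ω_15^6 = e^(-2πi·6/15)
= cos(-2π·6/15) + i·sin(-2π·6/15)
= cos(-12π/15) + i·sin(-12π/15)

ω_15^6 = cos(-12π/15) + i·sin(-12π/15) = -0.8090-0.5878i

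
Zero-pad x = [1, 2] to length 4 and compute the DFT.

Original 2-point DFT: [3, -1]
Zero-padded 4-point DFT provides frequency interpolation.

DFT_4([x, 0, ...]) = [3, 1-2i, -1, 1+2i]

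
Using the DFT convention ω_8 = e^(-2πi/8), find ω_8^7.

ω_8^7 = e^(-2πi·7/8)
= cos(-2π·7/8) + i·sin(-2π·7/8)
= cos(-14π/8) + i·sin(-14π/8)

ω_8^7 = cos(-14π/8) + i·sin(-14π/8) = 0.7071+0.7071i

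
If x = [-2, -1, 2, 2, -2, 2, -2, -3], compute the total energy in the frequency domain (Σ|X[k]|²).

Parseval: Σ|x[n]|² = (1/N)Σ|X[k]|², so Σ|X[k]|² = N·Σ|x[n]|² = 8·34.0000

Σ|X[k]|² = N·Σ|x[n]|² = 8·34.0000 = 272.0000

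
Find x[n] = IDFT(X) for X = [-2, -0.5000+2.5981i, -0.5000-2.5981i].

x[n] = (1/3) Σ(k=0 to 2) X[k] · e^(2πikn/3)

Computing each x[n]:
x[0] = -1
x[1] = -2
x[2] = 1

x = [-1, -2, 1]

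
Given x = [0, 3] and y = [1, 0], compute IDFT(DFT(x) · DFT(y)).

(x ⊛ y)[n] = Σ(m=0 to 1) x[m] · y[(n-m) mod 2]

Computing each output sample:
(x ⊛ y)[0] = 0
(x ⊛ y)[1] = 3

x ⊛ y = [0, 3]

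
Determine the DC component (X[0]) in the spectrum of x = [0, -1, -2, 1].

X[0] = Σ(n=0 to 3) x[n] · ω_4^0 = Σ x[n]
= (0) + (-1) + (-2) + (1)

X[0] = -2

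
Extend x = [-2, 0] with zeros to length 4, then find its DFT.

Original 2-point DFT: [-2, -2]
Zero-padded 4-point DFT provides frequency interpolation.

DFT_4([x, 0, ...]) = [-2, -2, -2, -2]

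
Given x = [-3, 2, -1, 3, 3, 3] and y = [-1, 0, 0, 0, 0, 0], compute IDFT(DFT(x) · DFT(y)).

(x ⊛ y)[n] = Σ(m=0 to 5) x[m] · y[(n-m) mod 6]

Computing each output sample:
(x ⊛ y)[0] = 3
(x ⊛ y)[1] = -2
(x ⊛ y)[2] = 1
(x ⊛ y)[3] = -3
(x ⊛ y)[4] = -3
(x ⊛ y)[5] = -3

x ⊛ y = [3, -2, 1, -3, -3, -3]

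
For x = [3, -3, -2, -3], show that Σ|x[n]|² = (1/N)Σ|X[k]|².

Time domain:
Σ|x[n]|² = |3|² + |-3|² + |-2|² + |-3|² = 31.0000

Frequency domain:
(1/4)Σ|X[k]|² = (1/4)(|-5|² + |5|² + |7|² + |5|²) = (1/4)·124.0000 = 31.0000

Both sides agree, confirming Parseval's theorem.

Σ|x[n]|² = (1/N)Σ|X[k]|² = 31.0000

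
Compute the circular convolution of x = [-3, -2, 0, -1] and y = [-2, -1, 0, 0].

(x ⊛ y)[n] = Σ(m=0 to 3) x[m] · y[(n-m) mod 4]

Computing each output sample:
(x ⊛ y)[0] = 7
(x ⊛ y)[1] = 7
(x ⊛ y)[2] = 2
(x ⊛ y)[3] = 2

x ⊛ y = [7, 7, 2, 2]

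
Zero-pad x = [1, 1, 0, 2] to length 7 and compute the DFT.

Original 4-point DFT: [4, 1+1i, -2, 1-1i]
Zero-padded 7-point DFT provides frequency interpolation.

DFT_7([x, 0, ...]) = [4, -0.1784-1.6496i, 2.0245+0.5887i, -0.3460-2.3837i, -0.3460+2.3837i, 2.0245-0.5887i, -0.1784+1.6496i]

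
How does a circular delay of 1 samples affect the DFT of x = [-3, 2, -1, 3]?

Time shift by 1: X_shifted[k] = ω_4^(1k) · X[k]
Shifted x = [3, -3, 2, -1]

DFT(x[n-1]) = [1, 1+2i, 9, 1-2i]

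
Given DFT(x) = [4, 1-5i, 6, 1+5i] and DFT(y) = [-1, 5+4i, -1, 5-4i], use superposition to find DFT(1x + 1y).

By linearity: DFT(1x + 1y) = 1·DFT(x) + 1·DFT(y)
= 1·[4, 1-5i, 6, 1+5i] + 1·[-1, 5+4i, -1, 5-4i]

Computing element-wise:
Z[0] = 1·(4) + 1·(-1) = 3
Z[1] = 1·(1-5i) + 1·(5+4i) = 6-1i
Z[2] = 1·(6) + 1·(-1) = 5
Z[3] = 1·(1+5i) + 1·(5-4i) = 6+1i

DFT(1x + 1y) = 1·X + 1·Y = [3, 6-1i, 5, 6+1i]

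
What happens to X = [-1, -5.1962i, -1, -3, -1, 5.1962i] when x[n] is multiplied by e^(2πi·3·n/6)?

Modulation property: DFT(ω_6^(-3n)·x[n]) = X[(k-3) mod 6], so circularly shift X by 3 positions.

X[k-3] = [-3, -1, 5.1962i, -1, -5.1962i, -1]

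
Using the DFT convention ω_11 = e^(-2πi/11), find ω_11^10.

ω_11^10 = e^(-2πi·10/11)
= cos(-2π·10/11) + i·sin(-2π·10/11)
= cos(-20π/11) + i·sin(-20π/11)

ω_11^10 = cos(-20π/11) + i·sin(-20π/11) = 0.8413+0.5406i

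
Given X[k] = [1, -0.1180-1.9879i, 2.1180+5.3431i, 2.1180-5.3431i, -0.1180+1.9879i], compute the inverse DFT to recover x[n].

x[n] = (1/5) Σ(k=0 to 4) X[k] · e^(2πikn/5)

Computing each x[n]:
x[0] = 1
x[1] = -1
x[2] = 3
x[3] = -2
x[4] = 0

x = [1, -1, 3, -2, 0]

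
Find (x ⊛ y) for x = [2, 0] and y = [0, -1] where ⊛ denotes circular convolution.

(x ⊛ y)[n] = Σ(m=0 to 1) x[m] · y[(n-m) mod 2]

Computing each output sample:
(x ⊛ y)[0] = 0
(x ⊛ y)[1] = -2

x ⊛ y = [0, -2]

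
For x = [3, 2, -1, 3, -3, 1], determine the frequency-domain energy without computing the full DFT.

Parseval: Σ|x[n]|² = (1/N)Σ|X[k]|², so Σ|X[k]|² = N·Σ|x[n]|² = 6·33.0000

Σ|X[k]|² = N·Σ|x[n]|² = 6·33.0000 = 198.0000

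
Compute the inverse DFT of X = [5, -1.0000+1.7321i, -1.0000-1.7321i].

x[n] = (1/3) Σ(k=0 to 2) X[k] · e^(2πikn/3)

Computing each x[n]:
x[0] = 1
x[1] = 1
x[2] = 3

x = [1, 1, 3]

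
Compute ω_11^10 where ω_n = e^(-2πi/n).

ω_11^10 = e^(-2πi·10/11)
= cos(-2π·10/11) + i·sin(-2π·10/11)
= cos(-20π/11) + i·sin(-20π/11)

ω_11^10 = cos(-20π/11) + i·sin(-20π/11) = 0.8413+0.5406i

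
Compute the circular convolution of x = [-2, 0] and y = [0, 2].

(x ⊛ y)[n] = Σ(m=0 to 1) x[m] · y[(n-m) mod 2]

Computing each output sample:
(x ⊛ y)[0] = 0
(x ⊛ y)[1] = -4

x ⊛ y = [0, -4]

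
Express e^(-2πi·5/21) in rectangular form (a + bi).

ω_21^5 = e^(-2πi·5/21)
= cos(-2π·5/21) + i·sin(-2π·5/21)
= cos(-10π/21) + i·sin(-10π/21)

ω_21^5 = cos(-10π/21) + i·sin(-10π/21) = 0.0747-0.9972i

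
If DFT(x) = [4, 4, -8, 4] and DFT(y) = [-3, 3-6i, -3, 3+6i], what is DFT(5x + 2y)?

By linearity: DFT(5x + 2y) = 5·DFT(x) + 2·DFT(y)
= 5·[4, 4, -8, 4] + 2·[-3, 3-6i, -3, 3+6i]

Computing element-wise:
Z[0] = 5·(4) + 2·(-3) = 14
Z[1] = 5·(4) + 2·(3-6i) = 26-12i
Z[2] = 5·(-8) + 2·(-3) = -46
Z[3] = 5·(4) + 2·(3+6i) = 26+12i

DFT(5x + 2y) = 5·X + 2·Y = [14, 26-12i, -46, 26+12i]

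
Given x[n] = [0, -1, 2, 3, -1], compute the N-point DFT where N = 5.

X[k] = Σ(n=0 to 4) x[n] · ω_5^(nk)
where ω_5 = e^(-2πi/5)

Computing each X[k]:
X[0] = 3
X[1] = -4.6631+0.5878i
X[2] = 3.1631-0.9511i
X[3] = 3.1631+0.9511i
X[4] = -4.6631-0.5878i

X = [3, -4.6631+0.5878i, 3.1631-0.9511i, 3.1631+0.9511i, -4.6631-0.5878i]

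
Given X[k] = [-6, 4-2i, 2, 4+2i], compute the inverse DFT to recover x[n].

x[n] = (1/4) Σ(k=0 to 3) X[k] · e^(2πikn/4)

Computing each x[n]:
x[0] = 1
x[1] = -1
x[2] = -3
x[3] = -3

x = [1, -1, -3, -3]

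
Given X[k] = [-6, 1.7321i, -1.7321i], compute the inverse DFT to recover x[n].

x[n] = (1/3) Σ(k=0 to 2) X[k] · e^(2πikn/3)

Computing each x[n]:
x[0] = -2
x[1] = -3
x[2] = -1

x = [-2, -3, -1]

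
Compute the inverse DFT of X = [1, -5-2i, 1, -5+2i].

x[n] = (1/4) Σ(k=0 to 3) X[k] · e^(2πikn/4)

Computing each x[n]:
x[0] = -2
x[1] = 1
x[2] = 3
x[3] = -1

x = [-2, 1, 3, -1]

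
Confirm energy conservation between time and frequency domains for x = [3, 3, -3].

Time domain:
Σ|x[n]|² = |3|² + |3|² + |-3|² = 27.0000

Frequency domain:
(1/3)Σ|X[k]|² = (1/3)(|3|² + |3.0000-5.1962i|² + |3.0000+5.1962i|²) = (1/3)·81.0000 = 27.0000

Both sides agree, confirming Parseval's theorem.

Σ|x[n]|² = (1/N)Σ|X[k]|² = 27.0000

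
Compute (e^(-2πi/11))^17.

Since ω_11^11 = 1, powers reduce modulo 11.
17 mod 11 = 6
So ω_11^17 = ω_11^6 = e^(-2πi·6/11)

ω_11^17 = ω_11^6 = -0.9595+0.2817i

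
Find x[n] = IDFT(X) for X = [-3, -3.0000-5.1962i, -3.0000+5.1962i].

x[n] = (1/3) Σ(k=0 to 2) X[k] · e^(2πikn/3)

Computing each x[n]:
x[0] = -3
x[1] = 3
x[2] = -3

x = [-3, 3, -3]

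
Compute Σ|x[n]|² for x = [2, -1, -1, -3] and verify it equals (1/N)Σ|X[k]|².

Time domain:
Σ|x[n]|² = |2|² + |-1|² + |-1|² + |-3|² = 15.0000

Frequency domain:
(1/4)Σ|X[k]|² = (1/4)(|-3|² + |3-2i|² + |5|² + |3+2i|²) = (1/4)·60.0000 = 15.0000

Both sides agree, confirming Parseval's theorem.

Σ|x[n]|² = (1/N)Σ|X[k]|² = 15.0000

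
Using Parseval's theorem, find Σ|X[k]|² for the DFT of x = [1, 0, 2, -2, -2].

Parseval: Σ|x[n]|² = (1/N)Σ|X[k]|², so Σ|X[k]|² = N·Σ|x[n]|² = 5·13.0000

Σ|X[k]|² = N·Σ|x[n]|² = 5·13.0000 = 65.0000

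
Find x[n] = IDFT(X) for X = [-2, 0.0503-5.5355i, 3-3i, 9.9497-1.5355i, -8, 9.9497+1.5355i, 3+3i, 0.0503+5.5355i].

x[n] = (1/8) Σ(k=0 to 7) X[k] · e^(2πikn/8)

Computing each x[n]:
x[0] = 2
x[1] = 1
x[2] = -1
x[3] = 3
x[4] = -3
x[5] = 2
x[6] = -3
x[7] = -3

x = [2, 1, -1, 3, -3, 2, -3, -3]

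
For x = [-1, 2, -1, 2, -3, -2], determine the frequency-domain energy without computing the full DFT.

Parseval: Σ|x[n]|² = (1/N)Σ|X[k]|², so Σ|X[k]|² = N·Σ|x[n]|² = 6·23.0000

Σ|X[k]|² = N·Σ|x[n]|² = 6·23.0000 = 138.0000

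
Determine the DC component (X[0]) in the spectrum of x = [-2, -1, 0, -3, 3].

X[0] = Σ(n=0 to 4) x[n] · ω_5^0 = Σ x[n]
= (-2) + (-1) + (0) + (-3) + (3)

X[0] = -3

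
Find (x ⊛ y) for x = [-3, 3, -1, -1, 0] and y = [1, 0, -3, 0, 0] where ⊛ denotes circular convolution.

(x ⊛ y)[n] = Σ(m=0 to 4) x[m] · y[(n-m) mod 5]

Computing each output sample:
(x ⊛ y)[0] = 0
(x ⊛ y)[1] = 3
(x ⊛ y)[2] = 8
(x ⊛ y)[3] = -10
(x ⊛ y)[4] = 3

x ⊛ y = [0, 3, 8, -10, 3]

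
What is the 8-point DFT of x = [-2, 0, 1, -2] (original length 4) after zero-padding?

Original 4-point DFT: [-3, -3-2i, 1, -3+2i]
Zero-padded 8-point DFT provides frequency interpolation.

DFT_8([x, 0, ...]) = [-3, -0.5858+0.4142i, -3-2i, -3.4142+2.4142i, 1, -3.4142-2.4142i, -3+2i, -0.5858-0.4142i]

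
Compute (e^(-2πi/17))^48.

Since ω_17^17 = 1, powers reduce modulo 17.
48 mod 17 = 14
So ω_17^48 = ω_17^14 = e^(-2πi·14/17)

ω_17^48 = ω_17^14 = 0.4457+0.8952i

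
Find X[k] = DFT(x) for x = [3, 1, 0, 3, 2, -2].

X[k] = Σ(n=0 to 5) x[n] · ω_6^(nk)
where ω_6 = e^(-2πi/6)

Computing each X[k]:
X[0] = 7
X[1] = -1.5000-0.8660i
X[2] = 5.5000-4.3301i
X[3] = 3
X[4] = 5.5000+4.3301i
X[5] = -1.5000+0.8660i

X = [7, -1.5000-0.8660i, 5.5000-4.3301i, 3, 5.5000+4.3301i, -1.5000+0.8660i]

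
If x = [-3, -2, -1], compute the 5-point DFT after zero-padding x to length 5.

Original 3-point DFT: [-6, -1.5000+0.8660i, -1.5000-0.8660i]
Zero-padded 5-point DFT provides frequency interpolation.

DFT_5([x, 0, ...]) = [-6, -2.8090+2.4899i, -1.6910+0.2245i, -1.6910-0.2245i, -2.8090-2.4899i]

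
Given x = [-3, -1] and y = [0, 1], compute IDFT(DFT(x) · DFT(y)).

(x ⊛ y)[n] = Σ(m=0 to 1) x[m] · y[(n-m) mod 2]

Computing each output sample:
(x ⊛ y)[0] = -1
(x ⊛ y)[1] = -3

x ⊛ y = [-1, -3]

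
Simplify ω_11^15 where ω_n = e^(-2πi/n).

Since ω_11^11 = 1, powers reduce modulo 11.
15 mod 11 = 4
So ω_11^15 = ω_11^4 = e^(-2πi·4/11)

ω_11^15 = ω_11^4 = -0.6549-0.7557i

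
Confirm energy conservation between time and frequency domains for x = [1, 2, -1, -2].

Time domain:
Σ|x[n]|² = |1|² + |2|² + |-1|² + |-2|² = 10.0000

Frequency domain:
(1/4)Σ|X[k]|² = (1/4)(|0|² + |2-4i|² + |0|² + |2+4i|²) = (1/4)·40.0000 = 10.0000

Both sides agree, confirming Parseval's theorem.

Σ|x[n]|² = (1/N)Σ|X[k]|² = 10.0000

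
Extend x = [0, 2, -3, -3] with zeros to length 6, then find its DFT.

Original 4-point DFT: [-4, 3-5i, -2, 3+5i]
Zero-padded 6-point DFT provides frequency interpolation.

DFT_6([x, 0, ...]) = [-4, 5.5000+0.8660i, -2.5000-4.3301i, -2, -2.5000+4.3301i, 5.5000-0.8660i]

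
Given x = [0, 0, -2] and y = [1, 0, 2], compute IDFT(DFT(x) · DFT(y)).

(x ⊛ y)[n] = Σ(m=0 to 2) x[m] · y[(n-m) mod 3]

Computing each output sample:
(x ⊛ y)[0] = 0
(x ⊛ y)[1] = -4
(x ⊛ y)[2] = -2

x ⊛ y = [0, -4, -2]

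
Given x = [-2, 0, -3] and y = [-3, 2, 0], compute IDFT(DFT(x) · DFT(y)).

(x ⊛ y)[n] = Σ(m=0 to 2) x[m] · y[(n-m) mod 3]

Computing each output sample:
(x ⊛ y)[0] = 0
(x ⊛ y)[1] = -4
(x ⊛ y)[2] = 9

x ⊛ y = [0, -4, 9]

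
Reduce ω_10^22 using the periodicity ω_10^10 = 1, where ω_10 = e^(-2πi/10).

Since ω_10^10 = 1, powers reduce modulo 10.
22 mod 10 = 2
So ω_10^22 = ω_10^2 = e^(-2πi·2/10)

ω_10^22 = ω_10^2 = 0.3090-0.9511i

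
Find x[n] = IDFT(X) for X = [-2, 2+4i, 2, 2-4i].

x[n] = (1/4) Σ(k=0 to 3) X[k] · e^(2πikn/4)

Computing each x[n]:
x[0] = 1
x[1] = -3
x[2] = -1
x[3] = 1

x = [1, -3, -1, 1]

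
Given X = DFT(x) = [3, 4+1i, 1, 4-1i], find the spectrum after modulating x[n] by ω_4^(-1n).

Modulation property: DFT(ω_4^(-1n)·x[n]) = X[(k-1) mod 4], so circularly shift X by 1 positions.

X[k-1] = [4-1i, 3, 4+1i, 1]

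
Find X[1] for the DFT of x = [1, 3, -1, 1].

X[1] = Σ(n=0 to 3) x[n] · ω_4^(1n) where ω_4 = e^(-2πi/4)
= (1)·ω_4^0 + (3)·ω_4^1 + (-1)·ω_4^2 + (1)·ω_4^3

X[1] = 2-2i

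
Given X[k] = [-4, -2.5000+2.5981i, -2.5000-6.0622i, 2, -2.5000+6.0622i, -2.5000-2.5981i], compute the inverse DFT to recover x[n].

x[n] = (1/6) Σ(k=0 to 5) X[k] · e^(2πikn/6)

Computing each x[n]:
x[0] = -2
x[1] = 0
x[2] = -2
x[3] = -1
x[4] = 3
x[5] = -2

x = [-2, 0, -2, -1, 3, -2]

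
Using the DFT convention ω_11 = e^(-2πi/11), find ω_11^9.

ω_11^9 = e^(-2πi·9/11)
= cos(-2π·9/11) + i·sin(-2π·9/11)
= cos(-18π/11) + i·sin(-18π/11)

ω_11^9 = cos(-18π/11) + i·sin(-18π/11) = 0.4154+0.9096i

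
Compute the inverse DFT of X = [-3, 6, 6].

x[n] = (1/3) Σ(k=0 to 2) X[k] · e^(2πikn/3)

Computing each x[n]:
x[0] = 3
x[1] = -3
x[2] = -3

x = [3, -3, -3]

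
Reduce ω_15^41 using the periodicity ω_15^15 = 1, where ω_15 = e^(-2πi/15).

Since ω_15^15 = 1, powers reduce modulo 15.
41 mod 15 = 11
So ω_15^41 = ω_15^11 = e^(-2πi·11/15)

ω_15^41 = ω_15^11 = -0.1045+0.9945i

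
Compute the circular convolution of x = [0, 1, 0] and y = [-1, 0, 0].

(x ⊛ y)[n] = Σ(m=0 to 2) x[m] · y[(n-m) mod 3]

Computing each output sample:
(x ⊛ y)[0] = 0
(x ⊛ y)[1] = -1
(x ⊛ y)[2] = 0

x ⊛ y = [0, -1, 0]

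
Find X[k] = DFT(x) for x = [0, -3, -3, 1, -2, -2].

X[k] = Σ(n=0 to 5) x[n] · ω_6^(nk)
where ω_6 = e^(-2πi/6)

Computing each X[k]:
X[0] = -9
X[1] = -1.0000+1.7321i
X[2] = 6
X[3] = -1
X[4] = 6
X[5] = -1.0000-1.7321i

X = [-9, -1.0000+1.7321i, 6, -1, 6, -1.0000-1.7321i]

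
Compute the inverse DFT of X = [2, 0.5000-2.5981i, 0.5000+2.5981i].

x[n] = (1/3) Σ(k=0 to 2) X[k] · e^(2πikn/3)

Computing each x[n]:
x[0] = 1
x[1] = 2
x[2] = -1

x = [1, 2, -1]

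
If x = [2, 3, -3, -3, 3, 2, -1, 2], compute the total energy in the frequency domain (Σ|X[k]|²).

Parseval: Σ|x[n]|² = (1/N)Σ|X[k]|², so Σ|X[k]|² = N·Σ|x[n]|² = 8·49.0000

Σ|X[k]|² = N·Σ|x[n]|² = 8·49.0000 = 392.0000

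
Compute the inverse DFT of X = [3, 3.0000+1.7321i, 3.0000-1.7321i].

x[n] = (1/3) Σ(k=0 to 2) X[k] · e^(2πikn/3)

Computing each x[n]:
x[0] = 3
x[1] = -1
x[2] = 1

x = [3, -1, 1]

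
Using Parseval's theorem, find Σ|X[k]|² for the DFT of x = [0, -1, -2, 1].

Parseval: Σ|x[n]|² = (1/N)Σ|X[k]|², so Σ|X[k]|² = N·Σ|x[n]|² = 4·6.0000

Σ|X[k]|² = N·Σ|x[n]|² = 4·6.0000 = 24.0000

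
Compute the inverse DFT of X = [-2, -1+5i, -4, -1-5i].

x[n] = (1/4) Σ(k=0 to 3) X[k] · e^(2πikn/4)

Computing each x[n]:
x[0] = -2
x[1] = -2
x[2] = -1
x[3] = 3

x = [-2, -2, -1, 3]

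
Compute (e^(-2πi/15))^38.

Since ω_15^15 = 1, powers reduce modulo 15.
38 mod 15 = 8
So ω_15^38 = ω_15^8 = e^(-2πi·8/15)

ω_15^38 = ω_15^8 = -0.9781+0.2079i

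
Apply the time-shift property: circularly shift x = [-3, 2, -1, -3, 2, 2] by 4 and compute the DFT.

Time shift by 4: X_shifted[k] = ω_6^(4k) · X[k]
Shifted x = [-1, -3, 2, 2, -3, 2]

DFT(x[n-4]) = [-1, -3, 2.0000+8.6603i, -3, 2.0000-8.6603i, -3]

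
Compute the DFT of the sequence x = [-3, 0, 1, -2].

X[k] = Σ(n=0 to 3) x[n] · ω_4^(nk)
where ω_4 = e^(-2πi/4)

Computing each X[k]:
X[0] = -4
X[1] = -4-2i
X[2] = 0
X[3] = -4+2i

X = [-4, -4-2i, 0, -4+2i]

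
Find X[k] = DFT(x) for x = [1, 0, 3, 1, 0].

X[k] = Σ(n=0 to 4) x[n] · ω_5^(nk)
where ω_5 = e^(-2πi/5)

Computing each X[k]:
X[0] = 5
X[1] = -2.2361-1.1756i
X[2] = 2.2361+1.9021i
X[3] = 2.2361-1.9021i
X[4] = -2.2361+1.1756i

X = [5, -2.2361-1.1756i, 2.2361+1.9021i, 2.2361-1.9021i, -2.2361+1.1756i]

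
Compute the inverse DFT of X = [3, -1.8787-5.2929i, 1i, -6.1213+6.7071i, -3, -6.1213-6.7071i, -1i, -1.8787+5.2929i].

x[n] = (1/8) Σ(k=0 to 7) X[k] · e^(2πikn/8)

Computing each x[n]:
x[0] = -2
x[1] = 1
x[2] = 3
x[3] = 0
x[4] = 2
x[5] = 0
x[6] = -3
x[7] = 2

x = [-2, 1, 3, 0, 2, 0, -3, 2]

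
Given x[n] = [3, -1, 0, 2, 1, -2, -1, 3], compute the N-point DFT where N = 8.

X[k] = Σ(n=0 to 7) x[n] · ω_8^(nk)
where ω_8 = e^(-2πi/8)

Computing each X[k]:
X[0] = 5
X[1] = 3.4142-1.0000i
X[2] = 5+8i
X[3] = 0.5858+1.0000i
X[4] = 1
X[5] = 0.5858-1.0000i
X[6] = 5-8i
X[7] = 3.4142+1.0000i

X = [5, 3.4142-1.0000i, 5+8i, 0.5858+1.0000i, 1, 0.5858-1.0000i, 5-8i, 3.4142+1.0000i]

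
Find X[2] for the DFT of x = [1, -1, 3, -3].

X[2] = Σ(n=0 to 3) x[n] · ω_4^(2n) where ω_4 = e^(-2πi/4)
= (1)·ω_4^0 + (-1)·ω_4^2 + (3)·ω_4^4 + (-3)·ω_4^6

X[2] = 8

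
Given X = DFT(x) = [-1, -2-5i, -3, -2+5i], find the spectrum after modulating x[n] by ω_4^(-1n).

Modulation property: DFT(ω_4^(-1n)·x[n]) = X[(k-1) mod 4], so circularly shift X by 1 positions.

X[k-1] = [-2+5i, -1, -2-5i, -3]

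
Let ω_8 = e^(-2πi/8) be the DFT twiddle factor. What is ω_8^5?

ω_8^5 = e^(-2πi·5/8)
= cos(-2π·5/8) + i·sin(-2π·5/8)
= cos(-10π/8) + i·sin(-10π/8)

ω_8^5 = cos(-10π/8) + i·sin(-10π/8) = -0.7071+0.7071i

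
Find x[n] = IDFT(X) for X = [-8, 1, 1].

x[n] = (1/3) Σ(k=0 to 2) X[k] · e^(2πikn/3)

Computing each x[n]:
x[0] = -2
x[1] = -3
x[2] = -3

x = [-2, -3, -3]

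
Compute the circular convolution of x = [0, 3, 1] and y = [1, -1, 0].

(x ⊛ y)[n] = Σ(m=0 to 2) x[m] · y[(n-m) mod 3]

Computing each output sample:
(x ⊛ y)[0] = -1
(x ⊛ y)[1] = 3
(x ⊛ y)[2] = -2

x ⊛ y = [-1, 3, -2]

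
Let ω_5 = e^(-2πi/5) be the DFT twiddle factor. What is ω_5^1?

ω_5^1 = e^(-2πi·1/5)
= cos(-2π·1/5) + i·sin(-2π·1/5)
= cos(-2π/5) + i·sin(-2π/5)

ω_5^1 = cos(-2π/5) + i·sin(-2π/5) = 0.3090-0.9511i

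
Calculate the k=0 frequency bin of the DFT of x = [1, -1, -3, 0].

X[0] = Σ(n=0 to 3) x[n] · ω_4^0 = Σ x[n]
= (1) + (-1) + (-3) + (0)

X[0] = -3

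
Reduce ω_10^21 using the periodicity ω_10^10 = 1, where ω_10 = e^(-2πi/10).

Since ω_10^10 = 1, powers reduce modulo 10.
21 mod 10 = 1
So ω_10^21 = ω_10^1 = e^(-2πi·1/10)

ω_10^21 = ω_10^1 = 0.8090-0.5878i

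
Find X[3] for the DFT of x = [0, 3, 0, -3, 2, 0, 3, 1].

X[3] = Σ(n=0 to 7) x[n] · ω_8^(3n) where ω_8 = e^(-2πi/8)
= (0)·ω_8^0 + (3)·ω_8^3 + (0)·ω_8^6 + (-3)·ω_8^9 + (2)·ω_8^12 + (0)·ω_8^15 + (3)·ω_8^18 + (1)·ω_8^21

X[3] = -6.9497-2.2929i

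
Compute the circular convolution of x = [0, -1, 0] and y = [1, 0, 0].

(x ⊛ y)[n] = Σ(m=0 to 2) x[m] · y[(n-m) mod 3]

Computing each output sample:
(x ⊛ y)[0] = 0
(x ⊛ y)[1] = -1
(x ⊛ y)[2] = 0

x ⊛ y = [0, -1, 0]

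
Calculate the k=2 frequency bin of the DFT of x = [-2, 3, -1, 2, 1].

X[2] = Σ(n=0 to 4) x[n] · ω_5^(2n) where ω_5 = e^(-2πi/5)
= (-2)·ω_5^0 + (3)·ω_5^2 + (-1)·ω_5^4 + (2)·ω_5^6 + (1)·ω_5^8

X[2] = -4.9271-4.0287i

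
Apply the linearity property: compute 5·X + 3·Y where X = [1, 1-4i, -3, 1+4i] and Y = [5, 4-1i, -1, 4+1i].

By linearity: DFT(5x + 3y) = 5·DFT(x) + 3·DFT(y)
= 5·[1, 1-4i, -3, 1+4i] + 3·[5, 4-1i, -1, 4+1i]

Computing element-wise:
Z[0] = 5·(1) + 3·(5) = 20
Z[1] = 5·(1-4i) + 3·(4-1i) = 17-23i
Z[2] = 5·(-3) + 3·(-1) = -18
Z[3] = 5·(1+4i) + 3·(4+1i) = 17+23i

DFT(5x + 3y) = 5·X + 3·Y = [20, 17-23i, -18, 17+23i]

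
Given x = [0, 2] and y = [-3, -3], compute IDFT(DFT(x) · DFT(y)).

(x ⊛ y)[n] = Σ(m=0 to 1) x[m] · y[(n-m) mod 2]

Computing each output sample:
(x ⊛ y)[0] = -6
(x ⊛ y)[1] = -6

x ⊛ y = [-6, -6]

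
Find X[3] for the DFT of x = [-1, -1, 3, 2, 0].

X[3] = Σ(n=0 to 4) x[n] · ω_5^(3n) where ω_5 = e^(-2πi/5)
= (-1)·ω_5^0 + (-1)·ω_5^3 + (3)·ω_5^6 + (2)·ω_5^9 + (0)·ω_5^12

X[3] = 1.3541-1.5388i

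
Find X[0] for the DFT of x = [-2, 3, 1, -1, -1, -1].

X[0] = Σ(n=0 to 5) x[n] · ω_6^0 = Σ x[n]
= (-2) + (3) + (1) + (-1) + (-1) + (-1)

X[0] = -1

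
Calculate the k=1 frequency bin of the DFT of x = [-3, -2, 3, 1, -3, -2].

X[1] = Σ(n=0 to 5) x[n] · ω_6^(1n) where ω_6 = e^(-2πi/6)
= (-3)·ω_6^0 + (-2)·ω_6^1 + (3)·ω_6^2 + (1)·ω_6^3 + (-3)·ω_6^4 + (-2)·ω_6^5

X[1] = -6.0000-5.1962i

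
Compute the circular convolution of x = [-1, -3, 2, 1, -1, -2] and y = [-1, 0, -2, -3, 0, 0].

(x ⊛ y)[n] = Σ(m=0 to 5) x[m] · y[(n-m) mod 6]

Computing each output sample:
(x ⊛ y)[0] = 0
(x ⊛ y)[1] = 10
(x ⊛ y)[2] = 6
(x ⊛ y)[3] = 8
(x ⊛ y)[4] = 6
(x ⊛ y)[5] = -6

x ⊛ y = [0, 10, 6, 8, 6, -6]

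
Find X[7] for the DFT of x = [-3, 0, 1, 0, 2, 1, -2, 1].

X[7] = Σ(n=0 to 7) x[n] · ω_8^(7n) where ω_8 = e^(-2πi/8)
= (-3)·ω_8^0 + (0)·ω_8^7 + (1)·ω_8^14 + (0)·ω_8^21 + (2)·ω_8^28 + (1)·ω_8^35 + (-2)·ω_8^42 + (1)·ω_8^49

X[7] = -5.0000+1.5858i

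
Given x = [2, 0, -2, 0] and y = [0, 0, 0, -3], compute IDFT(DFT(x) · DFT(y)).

(x ⊛ y)[n] = Σ(m=0 to 3) x[m] · y[(n-m) mod 4]

Computing each output sample:
(x ⊛ y)[0] = 0
(x ⊛ y)[1] = 6
(x ⊛ y)[2] = 0
(x ⊛ y)[3] = -6

x ⊛ y = [0, 6, 0, -6]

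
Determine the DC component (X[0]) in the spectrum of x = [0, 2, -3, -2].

X[0] = Σ(n=0 to 3) x[n] · ω_4^0 = Σ x[n]
= (0) + (2) + (-3) + (-2)

X[0] = -3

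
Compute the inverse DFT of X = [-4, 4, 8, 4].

x[n] = (1/4) Σ(k=0 to 3) X[k] · e^(2πikn/4)

Computing each x[n]:
x[0] = 3
x[1] = -3
x[2] = -1
x[3] = -3

x = [3, -3, -1, -3]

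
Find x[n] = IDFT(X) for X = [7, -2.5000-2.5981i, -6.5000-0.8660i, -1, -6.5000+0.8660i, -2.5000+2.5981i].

x[n] = (1/6) Σ(k=0 to 5) X[k] · e^(2πikn/6)

Computing each x[n]:
x[0] = -2
x[1] = 3
x[2] = 3
x[3] = 0
x[4] = 2
x[5] = 1

x = [-2, 3, 3, 0, 2, 1]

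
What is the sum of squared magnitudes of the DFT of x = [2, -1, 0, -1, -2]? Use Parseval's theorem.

Parseval: Σ|x[n]|² = (1/N)Σ|X[k]|², so Σ|X[k]|² = N·Σ|x[n]|² = 5·10.0000

Σ|X[k]|² = N·Σ|x[n]|² = 5·10.0000 = 50.0000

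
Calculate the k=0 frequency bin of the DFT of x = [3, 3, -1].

X[0] = Σ(n=0 to 2) x[n] · ω_3^0 = Σ x[n]
= (3) + (3) + (-1)

X[0] = 5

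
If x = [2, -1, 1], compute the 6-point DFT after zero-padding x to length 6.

Original 3-point DFT: [2, 2.0000+1.7321i, 2.0000-1.7321i]
Zero-padded 6-point DFT provides frequency interpolation.

DFT_6([x, 0, ...]) = [2, 1, 2.0000+1.7321i, 4, 2.0000-1.7321i, 1]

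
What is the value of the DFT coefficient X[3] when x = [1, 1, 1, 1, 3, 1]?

X[3] = Σ(n=0 to 5) x[n] · ω_6^(3n) where ω_6 = e^(-2πi/6)
= (1)·ω_6^0 + (1)·ω_6^3 + (1)·ω_6^6 + (1)·ω_6^9 + (3)·ω_6^12 + (1)·ω_6^15

X[3] = 2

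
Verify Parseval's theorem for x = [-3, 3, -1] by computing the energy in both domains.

Time domain:
Σ|x[n]|² = |-3|² + |3|² + |-1|² = 19.0000

Frequency domain:
(1/3)Σ|X[k]|² = (1/3)(|-1|² + |-4.0000-3.4641i|² + |-4.0000+3.4641i|²) = (1/3)·57.0000 = 19.0000

Both sides agree, confirming Parseval's theorem.

Σ|x[n]|² = (1/N)Σ|X[k]|² = 19.0000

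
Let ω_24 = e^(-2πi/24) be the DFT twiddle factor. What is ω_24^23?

ω_24^23 = e^(-2πi·23/24)
= cos(-2π·23/24) + i·sin(-2π·23/24)
= cos(-46π/24) + i·sin(-46π/24)

ω_24^23 = cos(-46π/24) + i·sin(-46π/24) = 0.9659+0.2588i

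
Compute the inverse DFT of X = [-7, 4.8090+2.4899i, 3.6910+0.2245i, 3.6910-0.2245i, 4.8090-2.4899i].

x[n] = (1/5) Σ(k=0 to 4) X[k] · e^(2πikn/5)

Computing each x[n]:
x[0] = 2
x[1] = -3
x[2] = -3
x[3] = -2
x[4] = -1

x = [2, -3, -3, -2, -1]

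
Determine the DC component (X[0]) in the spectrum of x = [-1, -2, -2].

X[0] = Σ(n=0 to 2) x[n] · ω_3^0 = Σ x[n]
= (-1) + (-2) + (-2)

X[0] = -5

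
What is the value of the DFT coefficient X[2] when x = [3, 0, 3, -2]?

X[2] = Σ(n=0 to 3) x[n] · ω_4^(2n) where ω_4 = e^(-2πi/4)
= (3)·ω_4^0 + (0)·ω_4^2 + (3)·ω_4^4 + (-2)·ω_4^6

X[2] = 8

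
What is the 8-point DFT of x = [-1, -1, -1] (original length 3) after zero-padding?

Original 3-point DFT: [-3, 0, 0]
Zero-padded 8-point DFT provides frequency interpolation.

DFT_8([x, 0, ...]) = [-3, -1.7071+1.7071i, 1i, -0.2929-0.2929i, -1, -0.2929+0.2929i, -1i, -1.7071-1.7071i]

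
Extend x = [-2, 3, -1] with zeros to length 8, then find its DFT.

Original 3-point DFT: [0, -3.0000-3.4641i, -3.0000+3.4641i]
Zero-padded 8-point DFT provides frequency interpolation.

DFT_8([x, 0, ...]) = [0, 0.1213-1.1213i, -1-3i, -4.1213-3.1213i, -6, -4.1213+3.1213i, -1+3i, 0.1213+1.1213i]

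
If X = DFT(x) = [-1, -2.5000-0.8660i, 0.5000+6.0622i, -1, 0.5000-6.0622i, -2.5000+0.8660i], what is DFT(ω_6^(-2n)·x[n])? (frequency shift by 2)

Modulation property: DFT(ω_6^(-2n)·x[n]) = X[(k-2) mod 6], so circularly shift X by 2 positions.

X[k-2] = [0.5000-6.0622i, -2.5000+0.8660i, -1, -2.5000-0.8660i, 0.5000+6.0622i, -1]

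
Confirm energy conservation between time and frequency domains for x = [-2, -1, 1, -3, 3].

Time domain:
Σ|x[n]|² = |-2|² + |-1|² + |1|² + |-3|² + |3|² = 24.0000

Frequency domain:
(1/5)Σ|X[k]|² = (1/5)(|-2|² + |0.2361+1.4531i|² + |-4.2361+6.1554i|² + |-4.2361-6.1554i|² + |0.2361-1.4531i|²) = (1/5)·120.0000 = 24.0000

Both sides agree, confirming Parseval's theorem.

Σ|x[n]|² = (1/N)Σ|X[k]|² = 24.0000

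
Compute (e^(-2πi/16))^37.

Since ω_16^16 = 1, powers reduce modulo 16.
37 mod 16 = 5
So ω_16^37 = ω_16^5 = e^(-2πi·5/16)

ω_16^37 = ω_16^5 = -0.3827-0.9239i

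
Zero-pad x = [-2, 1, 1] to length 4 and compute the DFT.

Original 3-point DFT: [0, -3, -3]
Zero-padded 4-point DFT provides frequency interpolation.

DFT_4([x, 0, ...]) = [0, -3-1i, -2, -3+1i]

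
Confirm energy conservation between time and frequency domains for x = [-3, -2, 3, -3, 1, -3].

Time domain:
Σ|x[n]|² = |-3|² + |-2|² + |3|² + |-3|² + |1|² + |-3|² = 41.0000

Frequency domain:
(1/6)Σ|X[k]|² = (1/6)(|-7|² + |-4.5000-2.5981i|² + |-5.5000+0.8660i|² + |9|² + |-5.5000-0.8660i|² + |-4.5000+2.5981i|²) = (1/6)·246.0000 = 41.0000

Both sides agree, confirming Parseval's theorem.

Σ|x[n]|² = (1/N)Σ|X[k]|² = 41.0000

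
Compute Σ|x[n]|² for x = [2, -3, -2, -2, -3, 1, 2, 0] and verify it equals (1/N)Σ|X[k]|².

Time domain:
Σ|x[n]|² = |2|² + |-3|² + |-2|² + |-2|² + |-3|² + |1|² + |2|² + |0|² = 35.0000

Frequency domain:
(1/8)Σ|X[k]|² = (1/8)(|-5|² + |3.5858+8.2426i|² + |-1|² + |6.4142+0.2426i|² + |3|² + |6.4142-0.2426i|² + |-1|² + |3.5858-8.2426i|²) = (1/8)·280.0000 = 35.0000

Both sides agree, confirming Parseval's theorem.

Σ|x[n]|² = (1/N)Σ|X[k]|² = 35.0000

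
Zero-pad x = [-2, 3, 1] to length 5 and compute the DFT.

Original 3-point DFT: [2, -4.0000-1.7321i, -4.0000+1.7321i]
Zero-padded 5-point DFT provides frequency interpolation.

DFT_5([x, 0, ...]) = [2, -1.8820-3.4410i, -4.1180-0.8123i, -4.1180+0.8123i, -1.8820+3.4410i]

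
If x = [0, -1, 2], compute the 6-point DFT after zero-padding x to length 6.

Original 3-point DFT: [1, -0.5000+2.5981i, -0.5000-2.5981i]
Zero-padded 6-point DFT provides frequency interpolation.

DFT_6([x, 0, ...]) = [1, -1.5000-0.8660i, -0.5000+2.5981i, 3, -0.5000-2.5981i, -1.5000+0.8660i]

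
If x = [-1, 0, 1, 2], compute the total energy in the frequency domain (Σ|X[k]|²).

Parseval: Σ|x[n]|² = (1/N)Σ|X[k]|², so Σ|X[k]|² = N·Σ|x[n]|² = 4·6.0000

Σ|X[k]|² = N·Σ|x[n]|² = 4·6.0000 = 24.0000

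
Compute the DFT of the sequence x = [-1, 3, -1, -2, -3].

X[k] = Σ(n=0 to 4) x[n] · ω_5^(nk)
where ω_5 = e^(-2πi/5)

Computing each X[k]:
X[0] = -4
X[1] = 1.4271-6.2941i
X[2] = -1.9271-2.5757i
X[3] = -1.9271+2.5757i
X[4] = 1.4271+6.2941i

X = [-4, 1.4271-6.2941i, -1.9271-2.5757i, -1.9271+2.5757i, 1.4271+6.2941i]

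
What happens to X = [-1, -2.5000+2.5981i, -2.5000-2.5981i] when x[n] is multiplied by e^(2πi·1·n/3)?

Modulation property: DFT(ω_3^(-1n)·x[n]) = X[(k-1) mod 3], so circularly shift X by 1 positions.

X[k-1] = [-2.5000-2.5981i, -1, -2.5000+2.5981i]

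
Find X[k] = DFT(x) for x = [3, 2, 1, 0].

X[k] = Σ(n=0 to 3) x[n] · ω_4^(nk)
where ω_4 = e^(-2πi/4)

Computing each X[k]:
X[0] = 6
X[1] = 2-2i
X[2] = 2
X[3] = 2+2i

X = [6, 2-2i, 2, 2+2i]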